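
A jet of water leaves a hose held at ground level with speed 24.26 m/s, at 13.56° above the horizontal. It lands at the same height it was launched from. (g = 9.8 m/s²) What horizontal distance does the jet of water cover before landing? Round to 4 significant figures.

For level ground, R = v₀² sin(2θ) / g.
sin(2 × 13.56°) = sin 27.120° = 0.4559.
R = (24.26)² × 0.4559 / 9.8 = 27.38 m.

27.38 m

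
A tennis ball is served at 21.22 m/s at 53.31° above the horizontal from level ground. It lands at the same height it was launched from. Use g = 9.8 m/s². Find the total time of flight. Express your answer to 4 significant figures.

Vertical component: v_y = 21.22 sin 53.31° = 17.016 m/s.
For a projectile landing at launch height, time of flight is t = 2 v_y / g = 2 × 17.016 / 9.8 = 3.473 s.

3.473 s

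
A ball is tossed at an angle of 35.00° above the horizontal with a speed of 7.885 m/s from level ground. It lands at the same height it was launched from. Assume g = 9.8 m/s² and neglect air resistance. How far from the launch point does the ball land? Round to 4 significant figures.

5.962 m

Components: v_x = 7.885 cos 35.00° = 6.4590 m/s, v_y = 7.885 sin 35.00° = 4.5227 m/s.
Time of flight (same landing height): t = 2 v_y / g = 2 × 4.5227 / 9.8 = 0.92300 s.
Range: R = v_x · t = 6.4590 × 0.92300 = 5.962 m.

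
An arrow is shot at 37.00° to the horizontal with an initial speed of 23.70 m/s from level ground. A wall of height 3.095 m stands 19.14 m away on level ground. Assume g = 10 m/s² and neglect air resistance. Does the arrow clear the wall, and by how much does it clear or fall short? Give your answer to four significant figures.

v_x = 23.70 cos 37.00° = 18.928 m/s; v_y0 = 23.70 sin 37.00° = 14.263 m/s.
Time to reach the wall: t = 19.14 / 18.928 = 1.0112 s.
Height at that point: y = 14.263×1.0112 − 5.000×1.0112² = 9.3101 m.
That is 9.3101 − 3.095 = 6.215 m above the top of the wall, so the arrow clears it.

Yes — it clears the wall by 6.215 m.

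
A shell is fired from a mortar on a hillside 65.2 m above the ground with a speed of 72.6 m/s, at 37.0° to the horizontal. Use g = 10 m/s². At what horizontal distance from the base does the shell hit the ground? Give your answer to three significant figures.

Components: v_x = 72.6 cos 37.0° = 57.98 m/s, v_y = 72.6 sin 37.0° = 43.69 m/s.
Vertical: 0 = 65.2 + 43.69 t − ½(10) t² ⇒ 5.000 t² − 43.69 t − 65.2 = 0.
t = [43.69 + √(1909 + 1304)] / 10.00 = 10.04 s.
Horizontal: R = v_x · t = 57.98 × 10.04 = 582 m.

582 m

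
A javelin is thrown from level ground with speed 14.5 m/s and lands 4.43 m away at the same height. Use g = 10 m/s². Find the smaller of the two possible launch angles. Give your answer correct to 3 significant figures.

6.08°

Level-ground range: R = v₀² sin(2θ)/g ⇒ sin 2θ = R g / v₀² = 4.43×10/14.5² = 0.2107.
2θ = arcsin(0.2107) = 12.16° or 180° − 12.16° = 167.84°.
So θ = 6.08° or θ = 83.9°.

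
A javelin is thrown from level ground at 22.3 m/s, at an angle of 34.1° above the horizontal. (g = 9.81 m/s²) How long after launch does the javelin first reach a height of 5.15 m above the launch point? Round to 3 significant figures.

v_y0 = 22.3 sin 34.1° = 12.50 m/s.
Set y = v_y0 t − ½ g t² = 5.15: 4.905 t² − 12.50 t + 5.15 = 0.
t = [12.50 ± √(156.2 − 101.0)] / 9.81 = (12.50 ± 7.430) / 9.81, giving t = 0.517 s or t = 2.03 s.
The javelin is on the way up at the first time, so t = 0.517 s.

0.517 s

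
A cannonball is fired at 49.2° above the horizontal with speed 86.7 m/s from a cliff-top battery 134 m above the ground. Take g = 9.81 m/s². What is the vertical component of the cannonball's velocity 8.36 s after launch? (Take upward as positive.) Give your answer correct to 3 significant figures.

Initial vertical component: v_y0 = 86.7 sin 49.2° = 65.63 m/s.
v_y(t) = v_y0 − g t = 65.63 − 9.81 × 8.36 = -16.4 m/s.

-16.4 m/s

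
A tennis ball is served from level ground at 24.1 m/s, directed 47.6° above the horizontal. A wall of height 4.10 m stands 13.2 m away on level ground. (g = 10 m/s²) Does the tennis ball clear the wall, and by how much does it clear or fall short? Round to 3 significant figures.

Yes — it clears the wall by 7.06 m.

v_x = 24.1 cos 47.6° = 16.25 m/s; v_y0 = 24.1 sin 47.6° = 17.80 m/s.
Time to reach the wall: t = 13.2 / 16.25 = 0.8123 s.
Height at that point: y = 17.80×0.8123 − 5.000×0.8123² = 11.16 m.
That is 11.16 − 4.10 = 7.06 m above the top of the wall, so the tennis ball clears it.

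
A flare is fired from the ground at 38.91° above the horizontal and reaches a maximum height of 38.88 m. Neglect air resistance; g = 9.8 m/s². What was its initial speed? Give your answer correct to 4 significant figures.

43.95 m/s

At maximum height v_y = 0, so (v₀ sin θ)² = 2 g H.
v₀ sin 38.91° = √(2 × 9.8 × 38.88) = 27.605 m/s.
v₀ = 27.605 / sin 38.91° = 27.605 / 0.6281 = 43.95 m/s.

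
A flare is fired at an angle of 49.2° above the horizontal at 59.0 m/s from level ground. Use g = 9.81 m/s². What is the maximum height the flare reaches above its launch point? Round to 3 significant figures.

Vertical component of launch velocity: v_y = 59.0 sin 49.2° = 44.66 m/s.
At the highest point the vertical velocity is zero, so v_y² = 2 g h_max.
h_max = (44.66)² / (2 × 9.81) = 1995 / 19.62 = 102 m.

102 m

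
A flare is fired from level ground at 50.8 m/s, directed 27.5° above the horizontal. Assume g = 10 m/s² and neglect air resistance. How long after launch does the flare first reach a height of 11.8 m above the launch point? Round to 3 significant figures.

v_y0 = 50.8 sin 27.5° = 23.46 m/s.
Set y = v_y0 t − ½ g t² = 11.8: 5.000 t² − 23.46 t + 11.8 = 0.
t = [23.46 ± √(550.4 − 236.0)] / 10 = (23.46 ± 17.73) / 10, giving t = 0.573 s or t = 4.12 s.
The flare is on the way up at the first time, so t = 0.573 s.

0.573 s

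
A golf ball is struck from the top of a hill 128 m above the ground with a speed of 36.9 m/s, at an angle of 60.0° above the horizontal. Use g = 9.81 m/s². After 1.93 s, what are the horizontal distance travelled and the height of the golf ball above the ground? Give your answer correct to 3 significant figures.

x = 35.6 m, y = 171 m

v_x = 36.9 cos 60.0° = 18.45 m/s; v_y0 = 36.9 sin 60.0° = 31.96 m/s.
x = v_x t = 18.45 × 1.93 = 35.6 m.
y = 128 + v_y0 t − ½ g t² = 171 m.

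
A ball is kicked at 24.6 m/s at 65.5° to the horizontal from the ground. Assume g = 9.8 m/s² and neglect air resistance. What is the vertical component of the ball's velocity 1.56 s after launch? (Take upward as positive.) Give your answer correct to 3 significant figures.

Initial vertical component: v_y0 = 24.6 sin 65.5° = 22.39 m/s.
v_y(t) = v_y0 − g t = 22.39 − 9.8 × 1.56 = 7.10 m/s.

7.10 m/s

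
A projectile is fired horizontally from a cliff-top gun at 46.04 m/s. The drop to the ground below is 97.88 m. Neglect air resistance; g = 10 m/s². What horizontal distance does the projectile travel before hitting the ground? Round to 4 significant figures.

Initial vertical velocity is zero, so the fall time comes from h = ½ g t²: t = √(2 × 97.88 / 10) = 4.4245 s.
Horizontal motion is uniform at 46.04 m/s, so x = 46.04 × 4.4245 = 203.7 m.

203.7 m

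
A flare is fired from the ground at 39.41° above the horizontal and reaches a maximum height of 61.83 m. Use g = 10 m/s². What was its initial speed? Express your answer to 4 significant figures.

At maximum height v_y = 0, so (v₀ sin θ)² = 2 g H.
v₀ sin 39.41° = √(2 × 10 × 61.83) = 35.165 m/s.
v₀ = 35.165 / sin 39.41° = 35.165 / 0.6349 = 55.39 m/s.

55.39 m/s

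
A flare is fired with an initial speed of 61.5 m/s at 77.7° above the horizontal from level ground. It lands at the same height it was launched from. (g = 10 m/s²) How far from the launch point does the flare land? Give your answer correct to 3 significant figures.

For level ground, R = v₀² sin(2θ) / g.
sin(2 × 77.7°) = sin 155.4° = 0.4163.
R = (61.5)² × 0.4163 / 10 = 157 m.

157 m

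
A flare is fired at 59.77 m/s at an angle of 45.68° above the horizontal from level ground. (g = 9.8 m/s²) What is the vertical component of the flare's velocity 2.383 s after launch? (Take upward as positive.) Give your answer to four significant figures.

19.41 m/s

Initial vertical component: v_y0 = 59.77 sin 45.68° = 42.762 m/s.
v_y(t) = v_y0 − g t = 42.762 − 9.8 × 2.383 = 19.41 m/s.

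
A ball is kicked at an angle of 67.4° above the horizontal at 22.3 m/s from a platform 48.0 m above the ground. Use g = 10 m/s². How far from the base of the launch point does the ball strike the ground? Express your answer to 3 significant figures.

49.5 m

Components: v_x = 22.3 cos 67.4° = 8.570 m/s, v_y = 22.3 sin 67.4° = 20.59 m/s.
Vertical: 0 = 48.0 + 20.59 t − ½(10) t² ⇒ 5.000 t² − 20.59 t − 48.0 = 0.
t = [20.59 + √(423.9 + 960.0)] / 10.00 = 5.779 s.
Horizontal: R = v_x · t = 8.570 × 5.779 = 49.5 m.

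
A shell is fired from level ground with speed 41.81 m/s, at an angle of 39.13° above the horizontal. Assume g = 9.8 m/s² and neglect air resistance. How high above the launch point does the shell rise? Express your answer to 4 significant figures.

Vertical component of launch velocity: v_y = 41.81 sin 39.13° = 26.386 m/s.
At the highest point the vertical velocity is zero, so v_y² = 2 g h_max.
h_max = (26.386)² / (2 × 9.8) = 696.22 / 19.60 = 35.52 m.

35.52 m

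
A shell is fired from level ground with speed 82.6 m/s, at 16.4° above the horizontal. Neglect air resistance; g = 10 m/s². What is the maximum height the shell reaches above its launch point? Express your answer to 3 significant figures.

Vertical component of launch velocity: v_y = 82.6 sin 16.4° = 23.32 m/s.
At the highest point the vertical velocity is zero, so v_y² = 2 g h_max.
h_max = (23.32)² / (2 × 10) = 543.8 / 20.00 = 27.2 m.

27.2 m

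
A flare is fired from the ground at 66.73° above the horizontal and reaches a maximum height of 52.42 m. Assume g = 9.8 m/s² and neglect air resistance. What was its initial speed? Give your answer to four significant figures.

34.89 m/s

At maximum height v_y = 0, so (v₀ sin θ)² = 2 g H.
v₀ sin 66.73° = √(2 × 9.8 × 52.42) = 32.054 m/s.
v₀ = 32.054 / sin 66.73° = 32.054 / 0.9187 = 34.89 m/s.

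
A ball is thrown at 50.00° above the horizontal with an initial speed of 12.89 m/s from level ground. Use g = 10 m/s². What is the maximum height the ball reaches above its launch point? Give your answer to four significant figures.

4.875 m

Vertical component of launch velocity: v_y = 12.89 sin 50.00° = 9.8743 m/s.
At the highest point the vertical velocity is zero, so v_y² = 2 g h_max.
h_max = (9.8743)² / (2 × 10) = 97.502 / 20.00 = 4.875 m.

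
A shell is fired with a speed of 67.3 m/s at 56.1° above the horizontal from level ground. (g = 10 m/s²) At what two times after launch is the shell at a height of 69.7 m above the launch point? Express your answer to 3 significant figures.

v_y0 = 67.3 sin 56.1° = 55.86 m/s.
Set y = v_y0 t − ½ g t² = 69.7: 5.000 t² − 55.86 t + 69.7 = 0.
t = [55.86 ± √(3120 − 1394)] / 10 = (55.86 ± 41.55) / 10, giving t = 1.43 s or t = 9.74 s.
So the shell is at 69.7 m at t = 1.43 s (rising) and t = 9.74 s (falling).

1.43 s and 9.74 s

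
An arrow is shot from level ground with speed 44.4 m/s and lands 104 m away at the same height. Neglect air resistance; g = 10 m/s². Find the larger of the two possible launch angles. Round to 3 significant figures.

74.1°

Level-ground range: R = v₀² sin(2θ)/g ⇒ sin 2θ = R g / v₀² = 104×10/44.4² = 0.5276.
2θ = arcsin(0.5276) = 31.84° or 180° − 31.84° = 148.16°.
So θ = 15.9° or θ = 74.1°.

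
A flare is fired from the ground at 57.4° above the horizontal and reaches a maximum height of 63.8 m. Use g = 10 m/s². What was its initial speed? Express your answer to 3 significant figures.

42.4 m/s

At maximum height v_y = 0, so (v₀ sin θ)² = 2 g H.
v₀ sin 57.4° = √(2 × 10 × 63.8) = 35.72 m/s.
v₀ = 35.72 / sin 57.4° = 35.72 / 0.8425 = 42.4 m/s.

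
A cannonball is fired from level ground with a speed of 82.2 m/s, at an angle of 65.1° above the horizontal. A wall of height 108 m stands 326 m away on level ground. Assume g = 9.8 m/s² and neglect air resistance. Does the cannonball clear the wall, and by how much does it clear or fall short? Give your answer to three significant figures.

v_x = 82.2 cos 65.1° = 34.61 m/s; v_y0 = 82.2 sin 65.1° = 74.56 m/s.
Time to reach the wall: t = 326 / 34.61 = 9.419 s.
Height at that point: y = 74.56×9.419 − 4.900×9.419² = 267.6 m.
That is 267.6 − 108 = 160 m above the top of the wall, so the cannonball clears it.

Yes — it clears the wall by 160 m.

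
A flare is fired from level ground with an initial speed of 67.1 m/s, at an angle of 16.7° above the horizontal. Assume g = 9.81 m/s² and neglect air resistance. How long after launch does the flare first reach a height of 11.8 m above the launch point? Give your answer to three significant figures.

0.758 s

v_y0 = 67.1 sin 16.7° = 19.28 m/s.
Set y = v_y0 t − ½ g t² = 11.8: 4.905 t² − 19.28 t + 11.8 = 0.
t = [19.28 ± √(371.7 − 231.5)] / 9.81 = (19.28 ± 11.84) / 9.81, giving t = 0.758 s or t = 3.17 s.
The flare is on the way up at the first time, so t = 0.758 s.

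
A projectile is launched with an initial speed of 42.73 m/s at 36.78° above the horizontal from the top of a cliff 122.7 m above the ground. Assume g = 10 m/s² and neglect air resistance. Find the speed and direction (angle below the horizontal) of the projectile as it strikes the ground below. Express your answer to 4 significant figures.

65.42 m/s at 58.46° below the horizontal

v_x = 42.73 cos 36.78° = 34.224 m/s (constant).
|v_y| at impact = √((25.584)² + 2×10×122.7) = 55.754 m/s.
Speed = √(34.224² + 55.754²) = 65.42 m/s; angle = arctan(55.754/34.224) = 58.46° below horizontal.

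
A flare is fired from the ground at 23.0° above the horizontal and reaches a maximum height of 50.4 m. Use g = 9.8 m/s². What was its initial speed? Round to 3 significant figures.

80.4 m/s

At maximum height v_y = 0, so (v₀ sin θ)² = 2 g H.
v₀ sin 23.0° = √(2 × 9.8 × 50.4) = 31.43 m/s.
v₀ = 31.43 / sin 23.0° = 31.43 / 0.3907 = 80.4 m/s.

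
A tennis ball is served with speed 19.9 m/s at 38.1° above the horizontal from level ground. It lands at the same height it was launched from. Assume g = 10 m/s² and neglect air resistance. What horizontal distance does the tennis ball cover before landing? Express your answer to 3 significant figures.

Components: v_x = 19.9 cos 38.1° = 15.66 m/s, v_y = 19.9 sin 38.1° = 12.28 m/s.
Time of flight (same landing height): t = 2 v_y / g = 2 × 12.28 / 10 = 2.456 s.
Range: R = v_x · t = 15.66 × 2.456 = 38.5 m.

38.5 m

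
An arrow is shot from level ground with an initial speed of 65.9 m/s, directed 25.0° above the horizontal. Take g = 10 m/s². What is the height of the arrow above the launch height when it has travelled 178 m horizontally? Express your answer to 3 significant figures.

38.6 m

v_x = 65.9 cos 25.0° = 59.73 m/s, v_y0 = 65.9 sin 25.0° = 27.85 m/s.
Time to reach x = 178 m: t = x / v_x = 178 / 59.73 = 2.980 s.
y = v_y0 t − ½ g t² = 27.85×2.980 − 5.000×2.980² = 38.6 m.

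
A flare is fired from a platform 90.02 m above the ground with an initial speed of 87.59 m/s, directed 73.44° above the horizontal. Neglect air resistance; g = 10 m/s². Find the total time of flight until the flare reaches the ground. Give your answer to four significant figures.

Vertical component: v_y = 87.59 sin 73.44° = 83.957 m/s.
Taking up as positive with launch at y = 90.02 m, landing at y = 0: 0 = 90.02 + 83.957 t − ½(10) t².
Solving 5.000 t² − 83.957 t − 90.02 = 0 gives t = [83.957 + √(83.957² + 4·5.000·90.02)] / 10.00 = 17.80 s.

17.80 s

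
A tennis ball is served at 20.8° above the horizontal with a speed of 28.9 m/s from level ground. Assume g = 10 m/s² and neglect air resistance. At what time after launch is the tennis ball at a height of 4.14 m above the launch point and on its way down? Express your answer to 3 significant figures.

1.50 s

v_y0 = 28.9 sin 20.8° = 10.26 m/s.
Set y = v_y0 t − ½ g t² = 4.14: 5.000 t² − 10.26 t + 4.14 = 0.
t = [10.26 ± √(105.3 − 82.80)] / 10 = (10.26 ± 4.743) / 10, giving t = 0.552 s or t = 1.50 s.
On the way down corresponds to the larger root: t = 1.50 s.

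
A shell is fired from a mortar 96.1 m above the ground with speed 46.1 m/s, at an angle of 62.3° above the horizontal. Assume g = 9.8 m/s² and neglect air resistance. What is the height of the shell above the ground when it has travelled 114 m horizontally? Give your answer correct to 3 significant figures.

v_x = 46.1 cos 62.3° = 21.43 m/s, v_y0 = 46.1 sin 62.3° = 40.82 m/s.
Time to reach x = 114 m: t = x / v_x = 114 / 21.43 = 5.320 s.
y = 96.1 + v_y0 t − ½ g t² = 96.1 + 40.82×5.320 − 4.900×5.320² = 175 m.

175 m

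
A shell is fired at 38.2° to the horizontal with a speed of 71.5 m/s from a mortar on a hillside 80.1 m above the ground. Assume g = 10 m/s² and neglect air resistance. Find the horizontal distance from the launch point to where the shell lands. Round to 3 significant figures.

584 m

Components: v_x = 71.5 cos 38.2° = 56.19 m/s, v_y = 71.5 sin 38.2° = 44.22 m/s.
Vertical: 0 = 80.1 + 44.22 t − ½(10) t² ⇒ 5.000 t² − 44.22 t − 80.1 = 0.
t = [44.22 + √(1955 + 1602)] / 10.00 = 10.39 s.
Horizontal: R = v_x · t = 56.19 × 10.39 = 584 m.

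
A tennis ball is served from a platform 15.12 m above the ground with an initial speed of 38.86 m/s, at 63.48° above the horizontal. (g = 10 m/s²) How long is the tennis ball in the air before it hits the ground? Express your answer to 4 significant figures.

Vertical component: v_y = 38.86 sin 63.48° = 34.771 m/s.
Taking up as positive with launch at y = 15.12 m, landing at y = 0: 0 = 15.12 + 34.771 t − ½(10) t².
Solving 5.000 t² − 34.771 t − 15.12 = 0 gives t = [34.771 + √(34.771² + 4·5.000·15.12)] / 10.00 = 7.365 s.

7.365 s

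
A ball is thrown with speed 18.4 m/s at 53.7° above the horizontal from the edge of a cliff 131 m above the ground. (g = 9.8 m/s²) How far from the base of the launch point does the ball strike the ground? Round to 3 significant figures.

Components: v_x = 18.4 cos 53.7° = 10.89 m/s, v_y = 18.4 sin 53.7° = 14.83 m/s.
Vertical: 0 = 131 + 14.83 t − ½(9.8) t² ⇒ 4.900 t² − 14.83 t − 131 = 0.
t = [14.83 + √(219.9 + 2568)] / 9.800 = 6.901 s.
Horizontal: R = v_x · t = 10.89 × 6.901 = 75.2 m.

75.2 m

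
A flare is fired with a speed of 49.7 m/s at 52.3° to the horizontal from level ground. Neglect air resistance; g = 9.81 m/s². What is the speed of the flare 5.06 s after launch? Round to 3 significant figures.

v_x = 49.7 cos 52.3° = 30.39 m/s (constant).
v_y(t) = 49.7 sin 52.3° − g t = 39.32 − 9.81 × 5.06 = -10.32 m/s.
Speed = √(v_x² + v_y²) = √(923.6 + 106.5) = 32.1 m/s.

32.1 m/s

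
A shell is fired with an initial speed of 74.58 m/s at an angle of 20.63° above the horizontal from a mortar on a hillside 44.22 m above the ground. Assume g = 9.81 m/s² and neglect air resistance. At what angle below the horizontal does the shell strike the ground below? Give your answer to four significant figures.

v_x = 74.58 cos 20.63° = 69.798 m/s.
At impact |v_y| = √(v_y0² + 2 g h) = √(26.277² + 2×9.81×44.22) = 39.472 m/s.
Angle below horizontal = arctan(|v_y| / v_x) = arctan(39.472 / 69.798) = 29.49°.

29.49°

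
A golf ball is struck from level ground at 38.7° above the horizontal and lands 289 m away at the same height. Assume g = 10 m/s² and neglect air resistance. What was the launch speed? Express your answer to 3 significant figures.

54.4 m/s

On level ground, R = v₀² sin(2θ) / g, so v₀ = √(R g / sin 2θ).
sin(2 × 38.7°) = 0.9759.
v₀ = √(289 × 10 / 0.9759) = √2961 = 54.4 m/s.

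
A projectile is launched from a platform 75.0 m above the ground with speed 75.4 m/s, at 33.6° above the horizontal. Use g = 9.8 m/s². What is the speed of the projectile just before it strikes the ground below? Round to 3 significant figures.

v_x = 75.4 cos 33.6° = 62.80 m/s is unchanged throughout.
For the vertical component, v_y² = v_y0² + 2 g h = (41.73)² + 2×9.8×75.0 = 3211, so |v_y| = 56.67 m/s.
Impact speed = √(v_x² + v_y²) = √(3944 + 3211) = 84.6 m/s.

84.6 m/s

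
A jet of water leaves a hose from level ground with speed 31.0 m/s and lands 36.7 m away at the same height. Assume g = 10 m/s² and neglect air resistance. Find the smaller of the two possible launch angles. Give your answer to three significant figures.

11.2°

Level-ground range: R = v₀² sin(2θ)/g ⇒ sin 2θ = R g / v₀² = 36.7×10/31.0² = 0.3819.
2θ = arcsin(0.3819) = 22.45° or 180° − 22.45° = 157.55°.
So θ = 11.2° or θ = 78.8°.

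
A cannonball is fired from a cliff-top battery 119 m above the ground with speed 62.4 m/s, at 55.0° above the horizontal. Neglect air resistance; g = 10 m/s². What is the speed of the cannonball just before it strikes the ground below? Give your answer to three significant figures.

79.2 m/s

v_x = 62.4 cos 55.0° = 35.79 m/s is unchanged throughout.
For the vertical component, v_y² = v_y0² + 2 g h = (51.12)² + 2×10×119 = 4993, so |v_y| = 70.66 m/s.
Impact speed = √(v_x² + v_y²) = √(1281 + 4993) = 79.2 m/s.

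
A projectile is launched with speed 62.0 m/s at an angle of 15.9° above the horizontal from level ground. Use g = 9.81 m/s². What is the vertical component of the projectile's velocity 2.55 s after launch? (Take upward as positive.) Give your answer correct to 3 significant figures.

Initial vertical component: v_y0 = 62.0 sin 15.9° = 16.99 m/s.
v_y(t) = v_y0 − g t = 16.99 − 9.81 × 2.55 = -8.03 m/s.

-8.03 m/s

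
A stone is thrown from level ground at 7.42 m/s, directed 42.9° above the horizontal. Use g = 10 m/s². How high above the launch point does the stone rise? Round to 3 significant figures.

1.28 m

Vertical component of launch velocity: v_y = 7.42 sin 42.9° = 5.051 m/s.
At the highest point the vertical velocity is zero, so v_y² = 2 g h_max.
h_max = (5.051)² / (2 × 10) = 25.51 / 20.00 = 1.28 m.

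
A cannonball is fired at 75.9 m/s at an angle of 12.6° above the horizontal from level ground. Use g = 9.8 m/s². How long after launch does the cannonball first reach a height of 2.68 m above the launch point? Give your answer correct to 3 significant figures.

v_y0 = 75.9 sin 12.6° = 16.56 m/s.
Set y = v_y0 t − ½ g t² = 2.68: 4.900 t² − 16.56 t + 2.68 = 0.
t = [16.56 ± √(274.2 − 52.53)] / 9.8 = (16.56 ± 14.89) / 9.8, giving t = 0.170 s or t = 3.21 s.
The cannonball is on the way up at the first time, so t = 0.170 s.

0.170 s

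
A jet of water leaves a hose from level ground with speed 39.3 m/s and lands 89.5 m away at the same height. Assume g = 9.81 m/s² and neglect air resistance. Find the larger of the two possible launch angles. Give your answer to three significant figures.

72.7°

Level-ground range: R = v₀² sin(2θ)/g ⇒ sin 2θ = R g / v₀² = 89.5×9.81/39.3² = 0.5685.
2θ = arcsin(0.5685) = 34.65° or 180° − 34.65° = 145.35°.
So θ = 17.3° or θ = 72.7°.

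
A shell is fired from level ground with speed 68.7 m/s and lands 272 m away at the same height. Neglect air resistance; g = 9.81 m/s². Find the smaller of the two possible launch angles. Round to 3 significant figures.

Level-ground range: R = v₀² sin(2θ)/g ⇒ sin 2θ = R g / v₀² = 272×9.81/68.7² = 0.5654.
2θ = arcsin(0.5654) = 34.43° or 180° − 34.43° = 145.57°.
So θ = 17.2° or θ = 72.8°.

17.2°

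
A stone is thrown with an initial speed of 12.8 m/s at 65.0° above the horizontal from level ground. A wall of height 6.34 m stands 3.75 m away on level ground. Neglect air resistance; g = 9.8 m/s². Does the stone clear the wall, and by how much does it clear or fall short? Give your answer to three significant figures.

No — it falls 0.653 m short of clearing the wall.

v_x = 12.8 cos 65.0° = 5.410 m/s; v_y0 = 12.8 sin 65.0° = 11.60 m/s.
Time to reach the wall: t = 3.75 / 5.410 = 0.6932 s.
Height at that point: y = 11.60×0.6932 − 4.900×0.6932² = 5.687 m.
That is 6.34 − 5.687 = 0.653 m below the top of the wall, so the stone does not clear it.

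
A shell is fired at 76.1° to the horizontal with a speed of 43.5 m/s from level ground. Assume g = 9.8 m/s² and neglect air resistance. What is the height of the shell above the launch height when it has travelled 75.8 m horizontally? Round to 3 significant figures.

48.5 m

v_x = 43.5 cos 76.1° = 10.45 m/s, v_y0 = 43.5 sin 76.1° = 42.23 m/s.
Time to reach x = 75.8 m: t = x / v_x = 75.8 / 10.45 = 7.254 s.
y = v_y0 t − ½ g t² = 42.23×7.254 − 4.900×7.254² = 48.5 m.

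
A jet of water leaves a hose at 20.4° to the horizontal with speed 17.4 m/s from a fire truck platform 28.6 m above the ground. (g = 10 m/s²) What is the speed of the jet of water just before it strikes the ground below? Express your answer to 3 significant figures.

29.6 m/s

v_x = 17.4 cos 20.4° = 16.31 m/s is unchanged throughout.
For the vertical component, v_y² = v_y0² + 2 g h = (6.065)² + 2×10×28.6 = 608.8, so |v_y| = 24.67 m/s.
Impact speed = √(v_x² + v_y²) = √(266.0 + 608.8) = 29.6 m/s.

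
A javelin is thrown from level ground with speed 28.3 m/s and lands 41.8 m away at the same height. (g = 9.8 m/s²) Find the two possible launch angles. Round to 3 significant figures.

Level-ground range: R = v₀² sin(2θ)/g ⇒ sin 2θ = R g / v₀² = 41.8×9.8/28.3² = 0.5115.
2θ = arcsin(0.5115) = 30.76° or 180° − 30.76° = 149.24°.
So θ = 15.4° or θ = 74.6°.

15.4° and 74.6°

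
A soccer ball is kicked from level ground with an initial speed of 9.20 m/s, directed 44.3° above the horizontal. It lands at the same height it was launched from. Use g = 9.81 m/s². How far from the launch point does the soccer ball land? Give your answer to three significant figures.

8.63 m

Components: v_x = 9.20 cos 44.3° = 6.584 m/s, v_y = 9.20 sin 44.3° = 6.425 m/s.
Time of flight (same landing height): t = 2 v_y / g = 2 × 6.425 / 9.81 = 1.310 s.
Range: R = v_x · t = 6.584 × 1.310 = 8.63 m.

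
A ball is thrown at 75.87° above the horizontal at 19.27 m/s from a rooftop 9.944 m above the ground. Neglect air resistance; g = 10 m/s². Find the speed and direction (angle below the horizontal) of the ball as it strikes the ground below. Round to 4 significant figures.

23.88 m/s at 78.64° below the horizontal

v_x = 19.27 cos 75.87° = 4.7042 m/s (constant).
|v_y| at impact = √((18.687)² + 2×10×9.944) = 23.411 m/s.
Speed = √(4.7042² + 23.411²) = 23.88 m/s; angle = arctan(23.411/4.7042) = 78.64° below horizontal.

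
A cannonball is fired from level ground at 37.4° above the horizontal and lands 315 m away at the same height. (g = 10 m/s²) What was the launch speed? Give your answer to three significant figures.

57.1 m/s

On level ground, R = v₀² sin(2θ) / g, so v₀ = √(R g / sin 2θ).
sin(2 × 37.4°) = 0.9650.
v₀ = √(315 × 10 / 0.9650) = √3264 = 57.1 m/s.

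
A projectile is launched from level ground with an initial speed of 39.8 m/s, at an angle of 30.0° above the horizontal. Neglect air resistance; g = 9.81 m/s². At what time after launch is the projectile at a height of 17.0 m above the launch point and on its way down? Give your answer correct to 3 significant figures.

v_y0 = 39.8 sin 30.0° = 19.90 m/s.
Set y = v_y0 t − ½ g t² = 17.0: 4.905 t² − 19.90 t + 17.0 = 0.
t = [19.90 ± √(396.0 − 333.5)] / 9.81 = (19.90 ± 7.906) / 9.81, giving t = 1.22 s or t = 2.83 s.
On the way down corresponds to the larger root: t = 2.83 s.

2.83 s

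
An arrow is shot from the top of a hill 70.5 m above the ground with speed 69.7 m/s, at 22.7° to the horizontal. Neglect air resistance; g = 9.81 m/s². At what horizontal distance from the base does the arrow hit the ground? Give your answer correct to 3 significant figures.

477 m

Components: v_x = 69.7 cos 22.7° = 64.30 m/s, v_y = 69.7 sin 22.7° = 26.90 m/s.
Vertical: 0 = 70.5 + 26.90 t − ½(9.81) t² ⇒ 4.905 t² − 26.90 t − 70.5 = 0.
t = [26.90 + √(723.6 + 1383)] / 9.810 = 7.421 s.
Horizontal: R = v_x · t = 64.30 × 7.421 = 477 m.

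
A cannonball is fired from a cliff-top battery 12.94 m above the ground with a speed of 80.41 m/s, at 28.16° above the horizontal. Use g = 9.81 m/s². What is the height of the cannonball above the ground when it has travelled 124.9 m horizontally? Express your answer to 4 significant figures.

64.57 m

v_x = 80.41 cos 28.16° = 70.892 m/s, v_y0 = 80.41 sin 28.16° = 37.948 m/s.
Time to reach x = 124.9 m: t = x / v_x = 124.9 / 70.892 = 1.7618 s.
y = 12.94 + v_y0 t − ½ g t² = 12.94 + 37.948×1.7618 − 4.905×1.7618² = 64.57 m.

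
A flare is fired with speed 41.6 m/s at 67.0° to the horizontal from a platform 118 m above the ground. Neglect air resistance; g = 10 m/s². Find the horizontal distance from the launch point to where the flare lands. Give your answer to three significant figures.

163 m

Components: v_x = 41.6 cos 67.0° = 16.25 m/s, v_y = 41.6 sin 67.0° = 38.29 m/s.
Vertical: 0 = 118 + 38.29 t − ½(10) t² ⇒ 5.000 t² − 38.29 t − 118 = 0.
t = [38.29 + √(1466 + 2360)] / 10.00 = 10.01 s.
Horizontal: R = v_x · t = 16.25 × 10.01 = 163 m.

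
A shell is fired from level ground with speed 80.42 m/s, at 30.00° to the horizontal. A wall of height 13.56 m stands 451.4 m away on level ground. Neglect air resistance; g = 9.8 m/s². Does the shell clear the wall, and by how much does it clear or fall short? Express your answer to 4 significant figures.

v_x = 80.42 cos 30.00° = 69.646 m/s; v_y0 = 80.42 sin 30.00° = 40.210 m/s.
Time to reach the wall: t = 451.4 / 69.646 = 6.4813 s.
Height at that point: y = 40.210×6.4813 − 4.900×6.4813² = 54.778 m.
That is 54.778 − 13.56 = 41.22 m above the top of the wall, so the shell clears it.

Yes — it clears the wall by 41.22 m.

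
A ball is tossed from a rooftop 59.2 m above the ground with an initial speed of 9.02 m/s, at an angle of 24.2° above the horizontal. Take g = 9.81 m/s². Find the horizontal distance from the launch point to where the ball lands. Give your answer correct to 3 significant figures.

31.9 m

Components: v_x = 9.02 cos 24.2° = 8.227 m/s, v_y = 9.02 sin 24.2° = 3.698 m/s.
Vertical: 0 = 59.2 + 3.698 t − ½(9.81) t² ⇒ 4.905 t² − 3.698 t − 59.2 = 0.
t = [3.698 + √(13.68 + 1162)] / 9.810 = 3.872 s.
Horizontal: R = v_x · t = 8.227 × 3.872 = 31.9 m.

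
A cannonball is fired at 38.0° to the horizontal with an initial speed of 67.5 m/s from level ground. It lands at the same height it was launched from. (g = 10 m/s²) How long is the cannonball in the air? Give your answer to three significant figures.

8.31 s

Vertical component: v_y = 67.5 sin 38.0° = 41.56 m/s.
For a projectile landing at launch height, time of flight is t = 2 v_y / g = 2 × 41.56 / 10 = 8.31 s.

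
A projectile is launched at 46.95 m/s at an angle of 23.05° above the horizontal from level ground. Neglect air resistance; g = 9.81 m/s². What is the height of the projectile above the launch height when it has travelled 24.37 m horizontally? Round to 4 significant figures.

8.809 m

v_x = 46.95 cos 23.05° = 43.202 m/s, v_y0 = 46.95 sin 23.05° = 18.383 m/s.
Time to reach x = 24.37 m: t = x / v_x = 24.37 / 43.202 = 0.56409 s.
y = v_y0 t − ½ g t² = 18.383×0.56409 − 4.905×0.56409² = 8.809 m.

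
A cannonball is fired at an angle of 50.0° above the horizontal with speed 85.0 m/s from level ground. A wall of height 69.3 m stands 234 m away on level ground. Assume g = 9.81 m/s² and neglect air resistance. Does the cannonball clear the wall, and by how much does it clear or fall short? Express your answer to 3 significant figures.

Yes — it clears the wall by 120 m.

v_x = 85.0 cos 50.0° = 54.64 m/s; v_y0 = 85.0 sin 50.0° = 65.11 m/s.
Time to reach the wall: t = 234 / 54.64 = 4.283 s.
Height at that point: y = 65.11×4.283 − 4.905×4.283² = 188.9 m.
That is 188.9 − 69.3 = 120 m above the top of the wall, so the cannonball clears it.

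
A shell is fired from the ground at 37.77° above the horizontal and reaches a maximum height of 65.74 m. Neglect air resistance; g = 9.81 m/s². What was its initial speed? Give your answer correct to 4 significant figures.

At maximum height v_y = 0, so (v₀ sin θ)² = 2 g H.
v₀ sin 37.77° = √(2 × 9.81 × 65.74) = 35.914 m/s.
v₀ = 35.914 / sin 37.77° = 35.914 / 0.6125 = 58.64 m/s.

58.64 m/s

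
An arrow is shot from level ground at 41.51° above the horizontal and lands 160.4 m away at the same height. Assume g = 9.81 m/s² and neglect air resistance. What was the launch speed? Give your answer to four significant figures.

On level ground, R = v₀² sin(2θ) / g, so v₀ = √(R g / sin 2θ).
sin(2 × 41.51°) = 0.9926.
v₀ = √(160.4 × 9.81 / 0.9926) = √1585.3 = 39.82 m/s.

39.82 m/s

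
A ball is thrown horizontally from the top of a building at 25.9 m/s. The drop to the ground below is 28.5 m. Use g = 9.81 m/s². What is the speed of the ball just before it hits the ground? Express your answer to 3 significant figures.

35.1 m/s

Fall time: t = √(2 × 28.5 / 9.81) = 2.410 s.
At impact: v_x = 25.9 m/s (unchanged), v_y = g t = 9.81 × 2.410 = 23.64 m/s.
Speed = √(v_x² + v_y²) = √(670.8 + 558.8) = 35.1 m/s.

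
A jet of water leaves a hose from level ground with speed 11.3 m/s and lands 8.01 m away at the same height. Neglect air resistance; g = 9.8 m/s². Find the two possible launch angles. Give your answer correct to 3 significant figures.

Level-ground range: R = v₀² sin(2θ)/g ⇒ sin 2θ = R g / v₀² = 8.01×9.8/11.3² = 0.6148.
2θ = arcsin(0.6148) = 37.94° or 180° − 37.94° = 142.06°.
So θ = 19.0° or θ = 71.0°.

19.0° and 71.0°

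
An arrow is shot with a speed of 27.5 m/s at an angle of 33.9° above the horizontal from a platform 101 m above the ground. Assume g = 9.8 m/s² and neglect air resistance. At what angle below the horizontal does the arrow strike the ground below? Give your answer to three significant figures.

64.1°

v_x = 27.5 cos 33.9° = 22.83 m/s.
At impact |v_y| = √(v_y0² + 2 g h) = √(15.34² + 2×9.8×101) = 47.06 m/s.
Angle below horizontal = arctan(|v_y| / v_x) = arctan(47.06 / 22.83) = 64.1°.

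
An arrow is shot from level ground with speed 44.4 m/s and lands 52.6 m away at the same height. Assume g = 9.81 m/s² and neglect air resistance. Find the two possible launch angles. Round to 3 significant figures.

Level-ground range: R = v₀² sin(2θ)/g ⇒ sin 2θ = R g / v₀² = 52.6×9.81/44.4² = 0.2618.
2θ = arcsin(0.2618) = 15.18° or 180° − 15.18° = 164.82°.
So θ = 7.59° or θ = 82.4°.

7.59° and 82.4°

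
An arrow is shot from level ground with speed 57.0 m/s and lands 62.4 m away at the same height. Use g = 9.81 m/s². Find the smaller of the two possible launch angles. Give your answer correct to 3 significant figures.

Level-ground range: R = v₀² sin(2θ)/g ⇒ sin 2θ = R g / v₀² = 62.4×9.81/57.0² = 0.1884.
2θ = arcsin(0.1884) = 10.86° or 180° − 10.86° = 169.14°.
So θ = 5.43° or θ = 84.6°.

5.43°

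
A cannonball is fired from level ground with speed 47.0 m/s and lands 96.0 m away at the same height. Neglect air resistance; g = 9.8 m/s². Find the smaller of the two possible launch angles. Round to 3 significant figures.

Level-ground range: R = v₀² sin(2θ)/g ⇒ sin 2θ = R g / v₀² = 96.0×9.8/47.0² = 0.4259.
2θ = arcsin(0.4259) = 25.21° or 180° − 25.21° = 154.79°.
So θ = 12.6° or θ = 77.4°.

12.6°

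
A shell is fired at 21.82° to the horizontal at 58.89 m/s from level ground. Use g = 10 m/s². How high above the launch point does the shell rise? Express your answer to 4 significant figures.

Vertical component of launch velocity: v_y = 58.89 sin 21.82° = 21.889 m/s.
At the highest point the vertical velocity is zero, so v_y² = 2 g h_max.
h_max = (21.889)² / (2 × 10) = 479.13 / 20.00 = 23.96 m.

23.96 m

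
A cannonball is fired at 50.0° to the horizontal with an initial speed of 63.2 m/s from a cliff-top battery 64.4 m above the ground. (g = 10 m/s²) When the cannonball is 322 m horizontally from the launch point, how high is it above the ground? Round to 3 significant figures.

134 m

v_x = 63.2 cos 50.0° = 40.62 m/s, v_y0 = 63.2 sin 50.0° = 48.41 m/s.
Time to reach x = 322 m: t = x / v_x = 322 / 40.62 = 7.927 s.
y = 64.4 + v_y0 t − ½ g t² = 64.4 + 48.41×7.927 − 5.000×7.927² = 134 m.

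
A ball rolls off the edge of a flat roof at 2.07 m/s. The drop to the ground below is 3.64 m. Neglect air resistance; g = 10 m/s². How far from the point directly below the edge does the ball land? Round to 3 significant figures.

Initial vertical velocity is zero, so the fall time comes from h = ½ g t²: t = √(2 × 3.64 / 10) = 0.8532 s.
Horizontal motion is uniform at 2.07 m/s, so x = 2.07 × 0.8532 = 1.77 m.

1.77 m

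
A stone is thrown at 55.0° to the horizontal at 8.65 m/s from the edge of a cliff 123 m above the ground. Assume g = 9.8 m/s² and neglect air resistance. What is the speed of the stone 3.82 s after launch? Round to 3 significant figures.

30.8 m/s

v_x = 8.65 cos 55.0° = 4.961 m/s (constant).
v_y(t) = 8.65 sin 55.0° − g t = 7.086 − 9.8 × 3.82 = -30.35 m/s.
Speed = √(v_x² + v_y²) = √(24.61 + 921.1) = 30.8 m/s.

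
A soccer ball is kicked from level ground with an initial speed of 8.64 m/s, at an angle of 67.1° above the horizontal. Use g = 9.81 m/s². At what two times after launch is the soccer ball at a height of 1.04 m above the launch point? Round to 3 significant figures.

v_y0 = 8.64 sin 67.1° = 7.959 m/s.
Set y = v_y0 t − ½ g t² = 1.04: 4.905 t² − 7.959 t + 1.04 = 0.
t = [7.959 ± √(63.35 − 20.40)] / 9.81 = (7.959 ± 6.554) / 9.81, giving t = 0.143 s or t = 1.48 s.
So the soccer ball is at 1.04 m at t = 0.143 s (rising) and t = 1.48 s (falling).

0.143 s and 1.48 s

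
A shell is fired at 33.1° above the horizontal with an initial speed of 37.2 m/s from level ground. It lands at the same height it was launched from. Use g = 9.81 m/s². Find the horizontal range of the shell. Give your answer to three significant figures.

129 m

Components: v_x = 37.2 cos 33.1° = 31.16 m/s, v_y = 37.2 sin 33.1° = 20.31 m/s.
Time of flight (same landing height): t = 2 v_y / g = 2 × 20.31 / 9.81 = 4.141 s.
Range: R = v_x · t = 31.16 × 4.141 = 129 m.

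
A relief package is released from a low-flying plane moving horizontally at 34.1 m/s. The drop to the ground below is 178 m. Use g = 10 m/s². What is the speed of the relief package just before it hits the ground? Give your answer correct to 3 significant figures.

Fall time: t = √(2 × 178 / 10) = 5.967 s.
At impact: v_x = 34.1 m/s (unchanged), v_y = g t = 10 × 5.967 = 59.67 m/s.
Speed = √(v_x² + v_y²) = √(1163 + 3561) = 68.7 m/s.

68.7 m/s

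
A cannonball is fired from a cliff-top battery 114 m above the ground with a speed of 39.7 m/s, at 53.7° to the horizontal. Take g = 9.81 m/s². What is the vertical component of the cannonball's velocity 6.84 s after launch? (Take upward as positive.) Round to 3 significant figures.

-35.1 m/s

Initial vertical component: v_y0 = 39.7 sin 53.7° = 32.00 m/s.
v_y(t) = v_y0 − g t = 32.00 − 9.81 × 6.84 = -35.1 m/s.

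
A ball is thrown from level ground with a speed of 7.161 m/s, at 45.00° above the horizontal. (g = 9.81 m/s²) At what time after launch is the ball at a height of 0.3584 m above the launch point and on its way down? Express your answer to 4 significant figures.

v_y0 = 7.161 sin 45.00° = 5.0636 m/s.
Set y = v_y0 t − ½ g t² = 0.3584: 4.905 t² − 5.0636 t + 0.3584 = 0.
t = [5.0636 ± √(25.640 − 7.0318)] / 9.81 = (5.0636 ± 4.3137) / 9.81, giving t = 0.07644 s or t = 0.9559 s.
On the way down corresponds to the larger root: t = 0.9559 s.

0.9559 s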